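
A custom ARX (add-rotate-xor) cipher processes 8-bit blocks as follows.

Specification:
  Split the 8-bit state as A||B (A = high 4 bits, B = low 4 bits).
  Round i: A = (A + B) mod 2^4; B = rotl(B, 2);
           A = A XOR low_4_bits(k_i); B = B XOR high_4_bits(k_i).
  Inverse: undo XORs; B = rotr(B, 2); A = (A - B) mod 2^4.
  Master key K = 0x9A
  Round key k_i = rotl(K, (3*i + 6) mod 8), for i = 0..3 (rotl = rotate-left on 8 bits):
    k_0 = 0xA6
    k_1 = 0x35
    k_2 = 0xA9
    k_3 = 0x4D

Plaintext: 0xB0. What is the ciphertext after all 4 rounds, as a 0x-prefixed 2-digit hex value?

0x37

s_0 = plaintext = 0xB0
s_1 = Round(s_0, k_0) = 0xDA
s_2 = Round(s_1, k_1) = 0x29
s_3 = Round(s_2, k_2) = 0x2C
s_4 = Round(s_3, k_3) = 0x37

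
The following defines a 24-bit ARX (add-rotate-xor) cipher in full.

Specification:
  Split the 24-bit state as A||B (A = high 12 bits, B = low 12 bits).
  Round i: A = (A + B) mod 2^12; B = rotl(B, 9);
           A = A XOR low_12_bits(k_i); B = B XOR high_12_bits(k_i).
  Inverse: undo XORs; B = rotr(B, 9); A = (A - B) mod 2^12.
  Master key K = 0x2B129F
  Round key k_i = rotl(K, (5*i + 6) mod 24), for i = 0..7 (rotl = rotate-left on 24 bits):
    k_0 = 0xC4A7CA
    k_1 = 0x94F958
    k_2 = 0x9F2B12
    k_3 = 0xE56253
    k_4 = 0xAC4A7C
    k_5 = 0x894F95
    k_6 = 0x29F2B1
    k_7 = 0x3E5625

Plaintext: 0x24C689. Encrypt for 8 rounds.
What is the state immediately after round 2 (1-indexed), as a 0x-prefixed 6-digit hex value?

0x4E2E9C

s_0 = plaintext = 0x24C689
s_1 = Round(s_0, k_0) = 0xF1FE9B
s_2 = Round(s_1, k_1) = 0x4E2E9C
s_3 = Round(s_2, k_2) = 0x86C021
s_4 = Round(s_3, k_3) = 0xADEC52
s_5 = Round(s_4, k_4) = 0xD4CF4E
s_6 = Round(s_5, k_5) = 0x30F57D
s_7 = Round(s_6, k_6) = 0xA3D830
s_8 = Round(s_7, k_7) = 0x4482E3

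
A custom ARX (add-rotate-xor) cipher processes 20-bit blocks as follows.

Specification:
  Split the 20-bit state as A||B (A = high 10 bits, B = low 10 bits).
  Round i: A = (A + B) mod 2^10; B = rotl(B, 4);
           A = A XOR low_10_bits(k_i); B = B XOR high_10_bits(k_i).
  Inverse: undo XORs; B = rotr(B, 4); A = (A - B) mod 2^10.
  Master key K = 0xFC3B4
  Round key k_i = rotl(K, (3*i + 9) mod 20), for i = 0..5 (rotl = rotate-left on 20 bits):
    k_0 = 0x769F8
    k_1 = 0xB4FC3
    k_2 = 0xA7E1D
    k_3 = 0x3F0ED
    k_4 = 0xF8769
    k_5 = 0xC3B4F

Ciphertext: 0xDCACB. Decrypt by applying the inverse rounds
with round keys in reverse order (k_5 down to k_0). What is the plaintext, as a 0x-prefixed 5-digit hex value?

0x5BF0A

s_0 = ciphertext = 0xDCACB
s_1 = InvRound(s_0, k_5) = 0xB855C
s_2 = InvRound(s_1, k_4) = 0x8776B
s_3 = InvRound(s_2, k_3) = 0x3DDF9
s_4 = InvRound(s_3, k_2) = 0x4D1B6
s_5 = InvRound(s_4, k_1) = 0x60576
s_6 = InvRound(s_5, k_0) = 0x5BF0A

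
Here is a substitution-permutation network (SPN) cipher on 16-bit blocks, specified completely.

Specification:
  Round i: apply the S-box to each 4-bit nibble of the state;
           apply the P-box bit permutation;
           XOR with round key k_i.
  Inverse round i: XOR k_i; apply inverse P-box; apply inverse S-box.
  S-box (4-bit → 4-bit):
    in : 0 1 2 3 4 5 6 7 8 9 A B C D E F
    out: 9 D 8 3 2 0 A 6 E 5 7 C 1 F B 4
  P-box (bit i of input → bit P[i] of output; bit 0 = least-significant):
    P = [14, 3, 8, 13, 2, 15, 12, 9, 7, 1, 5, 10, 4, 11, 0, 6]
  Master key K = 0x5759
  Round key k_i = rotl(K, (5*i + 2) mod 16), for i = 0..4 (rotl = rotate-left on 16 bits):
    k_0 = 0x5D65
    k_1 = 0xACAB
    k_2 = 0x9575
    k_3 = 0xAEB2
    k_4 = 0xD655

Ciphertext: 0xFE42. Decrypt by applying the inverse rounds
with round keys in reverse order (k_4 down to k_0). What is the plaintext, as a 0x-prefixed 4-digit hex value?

0xA7AD

s_0 = ciphertext = 0xFE42
s_1 = InvRound(s_0, k_4) = 0xA4C2
s_2 = InvRound(s_1, k_3) = 0xEF25
s_3 = InvRound(s_2, k_2) = 0xE5B0
s_4 = InvRound(s_3, k_1) = 0xA45A
s_5 = InvRound(s_4, k_0) = 0xA7AD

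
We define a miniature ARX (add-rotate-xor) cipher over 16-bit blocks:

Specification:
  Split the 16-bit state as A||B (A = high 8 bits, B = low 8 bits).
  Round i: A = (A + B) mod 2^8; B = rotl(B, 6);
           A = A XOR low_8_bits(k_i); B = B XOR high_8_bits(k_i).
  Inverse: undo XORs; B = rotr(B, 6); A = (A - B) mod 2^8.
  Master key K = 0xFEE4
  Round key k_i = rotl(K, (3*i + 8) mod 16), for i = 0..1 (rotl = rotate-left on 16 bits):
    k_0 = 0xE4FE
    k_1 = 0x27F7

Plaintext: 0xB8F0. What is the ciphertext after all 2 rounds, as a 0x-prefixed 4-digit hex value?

s_0 = plaintext = 0xB8F0
s_1 = Round(s_0, k_0) = 0x56D8
s_2 = Round(s_1, k_1) = 0xD911

0xD911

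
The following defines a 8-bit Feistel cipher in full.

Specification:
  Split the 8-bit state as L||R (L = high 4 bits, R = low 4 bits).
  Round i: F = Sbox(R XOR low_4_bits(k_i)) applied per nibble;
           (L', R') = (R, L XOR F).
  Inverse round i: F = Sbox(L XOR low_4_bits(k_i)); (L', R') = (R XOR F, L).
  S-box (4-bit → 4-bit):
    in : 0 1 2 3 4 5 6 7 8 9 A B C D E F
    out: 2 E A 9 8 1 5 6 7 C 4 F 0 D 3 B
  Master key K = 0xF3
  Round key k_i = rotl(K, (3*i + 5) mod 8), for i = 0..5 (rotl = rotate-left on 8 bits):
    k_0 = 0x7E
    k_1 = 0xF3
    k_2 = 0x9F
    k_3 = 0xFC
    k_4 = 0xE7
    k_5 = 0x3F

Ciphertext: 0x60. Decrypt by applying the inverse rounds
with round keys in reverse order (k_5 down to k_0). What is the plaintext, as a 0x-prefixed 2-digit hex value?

0xDF

s_0 = ciphertext = 0x60
s_1 = InvRound(s_0, k_5) = 0xC6
s_2 = InvRound(s_1, k_4) = 0x9C
s_3 = InvRound(s_2, k_3) = 0xD9
s_4 = InvRound(s_3, k_2) = 0x3D
s_5 = InvRound(s_4, k_1) = 0xF3
s_6 = InvRound(s_5, k_0) = 0xDF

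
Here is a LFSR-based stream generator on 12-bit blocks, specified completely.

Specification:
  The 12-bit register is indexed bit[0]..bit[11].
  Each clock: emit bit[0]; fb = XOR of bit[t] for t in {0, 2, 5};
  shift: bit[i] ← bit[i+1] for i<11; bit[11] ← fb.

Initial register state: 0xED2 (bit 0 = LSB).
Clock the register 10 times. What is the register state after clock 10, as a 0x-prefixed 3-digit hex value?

0x443

reg_0 = 0xED2
clock 1: out=0, reg = 0x769
clock 2: out=1, reg = 0x3B4
clock 3: out=0, reg = 0x1DA
clock 4: out=0, reg = 0x0ED
clock 5: out=1, reg = 0x876
clock 6: out=0, reg = 0x43B
clock 7: out=1, reg = 0x21D
clock 8: out=1, reg = 0x10E
clock 9: out=0, reg = 0x887
clock 10: out=1, reg = 0x443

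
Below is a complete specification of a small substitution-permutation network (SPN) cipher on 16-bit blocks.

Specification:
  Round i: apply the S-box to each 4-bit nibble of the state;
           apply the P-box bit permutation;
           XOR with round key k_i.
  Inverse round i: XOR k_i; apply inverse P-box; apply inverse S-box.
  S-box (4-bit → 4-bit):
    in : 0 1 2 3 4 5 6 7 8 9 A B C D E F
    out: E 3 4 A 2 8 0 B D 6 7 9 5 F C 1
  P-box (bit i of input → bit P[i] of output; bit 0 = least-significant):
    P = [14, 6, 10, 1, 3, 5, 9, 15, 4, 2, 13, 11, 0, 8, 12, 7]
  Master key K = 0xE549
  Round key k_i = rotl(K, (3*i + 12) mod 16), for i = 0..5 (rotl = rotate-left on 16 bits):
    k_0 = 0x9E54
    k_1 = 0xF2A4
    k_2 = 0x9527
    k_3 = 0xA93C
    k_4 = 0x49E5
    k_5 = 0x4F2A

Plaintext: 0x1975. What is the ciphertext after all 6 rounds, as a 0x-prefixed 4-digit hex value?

s_0 = plaintext = 0x1975
s_1 = Round(s_0, k_0) = 0x3F7B
s_2 = Round(s_1, k_1) = 0x331E
s_3 = Round(s_2, k_2) = 0x9889
s_4 = Round(s_3, k_3) = 0x1664
s_5 = Round(s_4, k_4) = 0x48A4
s_6 = Round(s_5, k_5) = 0x6452

0x6452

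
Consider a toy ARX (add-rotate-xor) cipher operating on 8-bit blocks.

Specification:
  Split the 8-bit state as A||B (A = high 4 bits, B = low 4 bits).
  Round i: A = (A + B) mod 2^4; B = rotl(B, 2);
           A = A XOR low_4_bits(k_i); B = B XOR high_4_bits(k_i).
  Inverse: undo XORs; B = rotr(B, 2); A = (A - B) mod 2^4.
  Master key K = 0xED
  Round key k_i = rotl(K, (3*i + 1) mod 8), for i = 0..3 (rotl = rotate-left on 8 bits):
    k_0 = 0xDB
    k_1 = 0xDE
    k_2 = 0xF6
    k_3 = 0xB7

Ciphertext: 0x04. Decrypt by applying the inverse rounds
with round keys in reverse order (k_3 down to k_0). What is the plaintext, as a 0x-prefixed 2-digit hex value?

0x8A

s_0 = ciphertext = 0x04
s_1 = InvRound(s_0, k_3) = 0x8F
s_2 = InvRound(s_1, k_2) = 0xE0
s_3 = InvRound(s_2, k_1) = 0x97
s_4 = InvRound(s_3, k_0) = 0x8A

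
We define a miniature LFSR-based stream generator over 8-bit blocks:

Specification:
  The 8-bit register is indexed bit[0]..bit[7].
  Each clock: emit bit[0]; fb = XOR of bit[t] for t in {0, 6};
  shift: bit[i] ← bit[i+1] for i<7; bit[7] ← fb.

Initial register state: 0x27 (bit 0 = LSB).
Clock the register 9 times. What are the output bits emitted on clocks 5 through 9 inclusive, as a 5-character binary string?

01001

reg_0 = 0x27
clock 1: out=1, reg = 0x93
clock 2: out=1, reg = 0xC9
clock 3: out=1, reg = 0x64
clock 4: out=0, reg = 0xB2
clock 5: out=0, reg = 0x59
clock 6: out=1, reg = 0x2C
clock 7: out=0, reg = 0x16
clock 8: out=0, reg = 0x0B
clock 9: out=1, reg = 0x85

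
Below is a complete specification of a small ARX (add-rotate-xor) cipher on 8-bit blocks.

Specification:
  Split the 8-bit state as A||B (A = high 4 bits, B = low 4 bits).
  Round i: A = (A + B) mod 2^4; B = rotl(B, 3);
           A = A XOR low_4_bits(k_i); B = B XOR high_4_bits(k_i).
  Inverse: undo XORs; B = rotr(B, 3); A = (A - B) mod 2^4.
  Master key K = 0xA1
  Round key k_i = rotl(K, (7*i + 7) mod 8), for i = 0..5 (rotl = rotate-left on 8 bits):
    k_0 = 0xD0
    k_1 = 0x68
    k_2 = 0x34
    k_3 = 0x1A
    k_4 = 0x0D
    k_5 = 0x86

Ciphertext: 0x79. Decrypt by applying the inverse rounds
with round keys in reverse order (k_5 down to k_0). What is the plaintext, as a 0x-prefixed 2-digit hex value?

0xBE

s_0 = ciphertext = 0x79
s_1 = InvRound(s_0, k_5) = 0xF2
s_2 = InvRound(s_1, k_4) = 0xE4
s_3 = InvRound(s_2, k_3) = 0xAA
s_4 = InvRound(s_3, k_2) = 0xB3
s_5 = InvRound(s_4, k_1) = 0x9A
s_6 = InvRound(s_5, k_0) = 0xBE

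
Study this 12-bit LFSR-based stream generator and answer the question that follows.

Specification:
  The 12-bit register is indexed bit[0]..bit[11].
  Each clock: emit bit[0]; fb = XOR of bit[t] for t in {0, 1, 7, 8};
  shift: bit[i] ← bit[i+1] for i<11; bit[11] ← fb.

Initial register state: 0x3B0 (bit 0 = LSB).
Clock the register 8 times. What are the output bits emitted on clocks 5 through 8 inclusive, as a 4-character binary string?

reg_0 = 0x3B0
clock 1: out=0, reg = 0x1D8
clock 2: out=0, reg = 0x0EC
clock 3: out=0, reg = 0x876
clock 4: out=0, reg = 0xC3B
clock 5: out=1, reg = 0x61D
clock 6: out=1, reg = 0xB0E
clock 7: out=0, reg = 0x587
clock 8: out=1, reg = 0x2C3

1101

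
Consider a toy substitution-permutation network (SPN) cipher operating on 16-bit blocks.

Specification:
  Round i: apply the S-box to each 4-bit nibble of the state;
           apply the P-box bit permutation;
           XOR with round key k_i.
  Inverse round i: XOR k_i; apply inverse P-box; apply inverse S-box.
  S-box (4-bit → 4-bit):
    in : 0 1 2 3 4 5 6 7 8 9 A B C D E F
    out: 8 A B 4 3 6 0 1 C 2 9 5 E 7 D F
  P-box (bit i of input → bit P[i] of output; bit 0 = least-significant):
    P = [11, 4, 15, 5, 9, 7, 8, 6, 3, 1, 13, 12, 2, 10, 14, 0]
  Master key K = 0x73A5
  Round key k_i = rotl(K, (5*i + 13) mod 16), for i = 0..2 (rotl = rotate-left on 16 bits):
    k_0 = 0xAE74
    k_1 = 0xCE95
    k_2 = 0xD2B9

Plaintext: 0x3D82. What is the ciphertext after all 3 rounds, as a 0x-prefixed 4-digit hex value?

s_0 = plaintext = 0x3D82
s_1 = Round(s_0, k_0) = 0xC70E
s_2 = Round(s_1, k_1) = 0x02FC
s_3 = Round(s_2, k_2) = 0x4142

0x4142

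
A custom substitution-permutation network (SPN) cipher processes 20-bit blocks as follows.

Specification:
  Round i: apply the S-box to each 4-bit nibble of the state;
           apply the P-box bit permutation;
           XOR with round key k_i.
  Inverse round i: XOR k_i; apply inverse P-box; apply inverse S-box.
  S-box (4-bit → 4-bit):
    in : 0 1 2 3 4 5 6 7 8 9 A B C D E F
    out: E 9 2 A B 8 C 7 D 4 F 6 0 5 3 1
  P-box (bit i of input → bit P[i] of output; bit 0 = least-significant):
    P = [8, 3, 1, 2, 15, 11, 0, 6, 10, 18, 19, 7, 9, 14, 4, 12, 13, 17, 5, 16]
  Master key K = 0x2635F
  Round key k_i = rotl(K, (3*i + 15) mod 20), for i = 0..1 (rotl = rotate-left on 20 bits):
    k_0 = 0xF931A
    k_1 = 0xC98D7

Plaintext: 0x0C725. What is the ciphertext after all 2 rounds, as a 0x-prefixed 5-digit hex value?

s_0 = plaintext = 0x0C725
s_1 = Round(s_0, k_0) = 0x09F3E
s_2 = Round(s_1, k_1) = 0xF95AF

0xF95AF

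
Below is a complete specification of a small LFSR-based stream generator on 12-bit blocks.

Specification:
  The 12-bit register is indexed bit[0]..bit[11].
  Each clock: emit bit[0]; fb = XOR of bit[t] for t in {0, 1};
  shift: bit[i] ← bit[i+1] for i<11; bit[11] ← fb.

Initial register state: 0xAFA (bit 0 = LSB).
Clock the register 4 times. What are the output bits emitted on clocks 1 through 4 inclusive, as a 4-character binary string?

0101

reg_0 = 0xAFA
clock 1: out=0, reg = 0xD7D
clock 2: out=1, reg = 0xEBE
clock 3: out=0, reg = 0xF5F
clock 4: out=1, reg = 0x7AF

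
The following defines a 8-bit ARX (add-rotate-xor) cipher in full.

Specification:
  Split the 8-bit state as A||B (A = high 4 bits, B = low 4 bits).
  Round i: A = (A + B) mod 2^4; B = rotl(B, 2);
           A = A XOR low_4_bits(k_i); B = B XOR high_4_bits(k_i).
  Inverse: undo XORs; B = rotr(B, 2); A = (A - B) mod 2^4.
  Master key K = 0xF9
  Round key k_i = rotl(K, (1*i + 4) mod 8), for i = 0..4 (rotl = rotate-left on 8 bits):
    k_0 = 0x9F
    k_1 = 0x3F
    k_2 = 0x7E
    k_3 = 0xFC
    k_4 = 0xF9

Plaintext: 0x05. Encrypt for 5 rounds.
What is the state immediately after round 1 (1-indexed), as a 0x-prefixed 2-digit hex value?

0xAC

s_0 = plaintext = 0x05
s_1 = Round(s_0, k_0) = 0xAC
s_2 = Round(s_1, k_1) = 0x90
s_3 = Round(s_2, k_2) = 0x77
s_4 = Round(s_3, k_3) = 0x22
s_5 = Round(s_4, k_4) = 0xD7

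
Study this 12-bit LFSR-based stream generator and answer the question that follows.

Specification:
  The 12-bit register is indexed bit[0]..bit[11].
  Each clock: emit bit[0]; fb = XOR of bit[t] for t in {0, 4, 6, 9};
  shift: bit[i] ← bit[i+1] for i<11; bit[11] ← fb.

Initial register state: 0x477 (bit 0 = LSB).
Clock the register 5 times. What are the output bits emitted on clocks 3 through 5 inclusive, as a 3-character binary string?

reg_0 = 0x477
clock 1: out=1, reg = 0xA3B
clock 2: out=1, reg = 0xD1D
clock 3: out=1, reg = 0x68E
clock 4: out=0, reg = 0xB47
clock 5: out=1, reg = 0xDA3

101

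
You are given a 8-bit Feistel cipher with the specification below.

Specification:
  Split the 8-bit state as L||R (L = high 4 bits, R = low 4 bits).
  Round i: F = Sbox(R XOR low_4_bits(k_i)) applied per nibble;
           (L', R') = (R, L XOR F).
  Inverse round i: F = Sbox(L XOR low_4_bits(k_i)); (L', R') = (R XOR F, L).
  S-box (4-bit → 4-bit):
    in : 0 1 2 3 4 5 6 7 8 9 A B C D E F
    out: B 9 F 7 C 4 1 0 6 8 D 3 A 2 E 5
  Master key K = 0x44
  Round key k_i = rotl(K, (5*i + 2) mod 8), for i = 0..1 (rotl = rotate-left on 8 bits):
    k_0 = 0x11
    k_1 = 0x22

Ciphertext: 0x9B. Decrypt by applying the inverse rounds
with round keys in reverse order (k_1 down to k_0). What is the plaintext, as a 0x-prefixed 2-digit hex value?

0x18

s_0 = ciphertext = 0x9B
s_1 = InvRound(s_0, k_1) = 0x89
s_2 = InvRound(s_1, k_0) = 0x18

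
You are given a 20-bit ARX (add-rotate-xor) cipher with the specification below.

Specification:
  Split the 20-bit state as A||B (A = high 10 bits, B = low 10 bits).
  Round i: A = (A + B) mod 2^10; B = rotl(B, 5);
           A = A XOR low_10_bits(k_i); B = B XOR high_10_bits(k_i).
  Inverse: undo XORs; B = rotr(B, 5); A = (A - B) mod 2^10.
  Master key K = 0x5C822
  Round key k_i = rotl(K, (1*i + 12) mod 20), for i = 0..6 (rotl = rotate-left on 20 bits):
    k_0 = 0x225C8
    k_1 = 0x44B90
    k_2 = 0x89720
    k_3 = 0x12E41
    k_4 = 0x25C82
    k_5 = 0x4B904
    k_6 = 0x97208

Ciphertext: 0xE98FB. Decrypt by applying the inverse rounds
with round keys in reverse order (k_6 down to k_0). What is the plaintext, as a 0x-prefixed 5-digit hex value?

0x4BBF3

s_0 = ciphertext = 0xE98FB
s_1 = InvRound(s_0, k_6) = 0x2E4F5
s_2 = InvRound(s_1, k_5) = 0x93F6E
s_3 = InvRound(s_2, k_4) = 0xE3B3F
s_4 = InvRound(s_3, k_3) = 0xCD29B
s_5 = InvRound(s_4, k_2) = 0x13FC5
s_6 = InvRound(s_5, k_1) = 0x3A6F6
s_7 = InvRound(s_6, k_0) = 0x4BBF3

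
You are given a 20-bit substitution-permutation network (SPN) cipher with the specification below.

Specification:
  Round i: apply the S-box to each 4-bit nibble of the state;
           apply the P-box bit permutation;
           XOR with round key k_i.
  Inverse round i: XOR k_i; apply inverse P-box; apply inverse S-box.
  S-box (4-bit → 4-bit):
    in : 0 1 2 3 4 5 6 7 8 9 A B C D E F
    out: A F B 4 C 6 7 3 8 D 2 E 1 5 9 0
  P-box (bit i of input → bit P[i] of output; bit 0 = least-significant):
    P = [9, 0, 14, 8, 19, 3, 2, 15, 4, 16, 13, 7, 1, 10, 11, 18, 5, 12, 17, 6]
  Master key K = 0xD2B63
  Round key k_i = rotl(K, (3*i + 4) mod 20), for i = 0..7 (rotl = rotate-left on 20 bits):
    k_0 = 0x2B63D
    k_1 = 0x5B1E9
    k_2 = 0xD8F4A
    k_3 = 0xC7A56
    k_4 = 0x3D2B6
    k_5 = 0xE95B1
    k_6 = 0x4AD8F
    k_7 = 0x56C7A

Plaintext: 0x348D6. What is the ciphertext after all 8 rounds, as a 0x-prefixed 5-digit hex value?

s_0 = plaintext = 0x348D6
s_1 = Round(s_0, k_0) = 0xCFCB8
s_2 = Round(s_1, k_1) = 0x530D5
s_3 = Round(s_2, k_2) = 0x6D7CF
s_4 = Round(s_3, k_3) = 0x76264
s_5 = Round(s_4, k_4) = 0xA8F08
s_6 = Round(s_5, k_5) = 0xA04B9
s_7 = Round(s_6, k_6) = 0x05A03
s_8 = Round(s_7, k_7) = 0x4B032

0x4B032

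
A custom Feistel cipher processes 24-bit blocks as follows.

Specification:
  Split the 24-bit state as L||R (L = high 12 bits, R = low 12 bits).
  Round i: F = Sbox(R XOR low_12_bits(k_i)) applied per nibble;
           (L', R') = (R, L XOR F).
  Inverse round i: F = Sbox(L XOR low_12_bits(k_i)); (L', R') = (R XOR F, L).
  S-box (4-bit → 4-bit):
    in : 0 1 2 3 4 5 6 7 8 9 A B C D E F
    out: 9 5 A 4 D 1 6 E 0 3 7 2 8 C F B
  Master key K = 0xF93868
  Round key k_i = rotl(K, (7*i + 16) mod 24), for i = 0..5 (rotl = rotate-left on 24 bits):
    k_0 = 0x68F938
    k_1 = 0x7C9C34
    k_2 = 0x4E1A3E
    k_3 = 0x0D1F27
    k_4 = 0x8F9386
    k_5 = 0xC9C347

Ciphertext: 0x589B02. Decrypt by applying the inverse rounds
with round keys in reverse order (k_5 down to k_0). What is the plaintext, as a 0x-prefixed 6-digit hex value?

0x42C5F9

s_0 = ciphertext = 0x589B02
s_1 = InvRound(s_0, k_5) = 0xD8D589
s_2 = InvRound(s_1, k_4) = 0xA1BD8D
s_3 = InvRound(s_2, k_3) = 0xCC5A1B
s_4 = InvRound(s_3, k_2) = 0xCA9CC5
s_5 = InvRound(s_4, k_1) = 0x5F9CA9
s_6 = InvRound(s_5, k_0) = 0x42C5F9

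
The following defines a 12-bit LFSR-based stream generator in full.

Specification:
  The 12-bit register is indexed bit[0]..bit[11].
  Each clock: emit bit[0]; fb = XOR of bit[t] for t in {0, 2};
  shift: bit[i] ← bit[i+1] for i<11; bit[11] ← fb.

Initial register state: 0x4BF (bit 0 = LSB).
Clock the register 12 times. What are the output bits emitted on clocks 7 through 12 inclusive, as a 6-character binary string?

010010

reg_0 = 0x4BF
clock 1: out=1, reg = 0x25F
clock 2: out=1, reg = 0x12F
clock 3: out=1, reg = 0x097
clock 4: out=1, reg = 0x04B
clock 5: out=1, reg = 0x825
clock 6: out=1, reg = 0x412
clock 7: out=0, reg = 0x209
clock 8: out=1, reg = 0x904
clock 9: out=0, reg = 0xC82
clock 10: out=0, reg = 0x641
clock 11: out=1, reg = 0xB20
clock 12: out=0, reg = 0x590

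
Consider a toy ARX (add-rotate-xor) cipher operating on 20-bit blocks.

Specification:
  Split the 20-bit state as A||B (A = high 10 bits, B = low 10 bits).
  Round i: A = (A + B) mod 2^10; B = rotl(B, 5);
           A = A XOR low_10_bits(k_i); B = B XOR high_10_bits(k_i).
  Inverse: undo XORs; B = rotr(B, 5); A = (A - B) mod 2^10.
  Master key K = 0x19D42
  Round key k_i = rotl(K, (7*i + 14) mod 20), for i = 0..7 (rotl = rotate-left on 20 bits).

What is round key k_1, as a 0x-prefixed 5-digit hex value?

0x33A84

K = 0x19D42
k_0 = rotl(K, (7*0+14) mod 20) = rotl(K, 14) = 0x08675
k_1 = rotl(K, (7*1+14) mod 20) = rotl(K, 1) = 0x33A84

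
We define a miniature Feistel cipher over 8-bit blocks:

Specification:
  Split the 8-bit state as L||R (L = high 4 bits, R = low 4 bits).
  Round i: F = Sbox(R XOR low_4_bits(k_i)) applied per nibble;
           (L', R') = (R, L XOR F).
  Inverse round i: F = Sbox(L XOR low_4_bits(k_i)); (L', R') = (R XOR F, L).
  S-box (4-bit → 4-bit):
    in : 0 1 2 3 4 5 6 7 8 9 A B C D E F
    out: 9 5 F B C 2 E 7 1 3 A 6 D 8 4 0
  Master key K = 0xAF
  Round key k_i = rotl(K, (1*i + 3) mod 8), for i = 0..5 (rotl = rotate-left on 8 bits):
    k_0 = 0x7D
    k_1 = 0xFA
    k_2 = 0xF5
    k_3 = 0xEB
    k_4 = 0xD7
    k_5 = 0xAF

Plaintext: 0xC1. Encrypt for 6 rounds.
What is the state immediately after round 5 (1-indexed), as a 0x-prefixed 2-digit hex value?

0x51

s_0 = plaintext = 0xC1
s_1 = Round(s_0, k_0) = 0x11
s_2 = Round(s_1, k_1) = 0x17
s_3 = Round(s_2, k_2) = 0x7E
s_4 = Round(s_3, k_3) = 0xE5
s_5 = Round(s_4, k_4) = 0x51
s_6 = Round(s_5, k_5) = 0x11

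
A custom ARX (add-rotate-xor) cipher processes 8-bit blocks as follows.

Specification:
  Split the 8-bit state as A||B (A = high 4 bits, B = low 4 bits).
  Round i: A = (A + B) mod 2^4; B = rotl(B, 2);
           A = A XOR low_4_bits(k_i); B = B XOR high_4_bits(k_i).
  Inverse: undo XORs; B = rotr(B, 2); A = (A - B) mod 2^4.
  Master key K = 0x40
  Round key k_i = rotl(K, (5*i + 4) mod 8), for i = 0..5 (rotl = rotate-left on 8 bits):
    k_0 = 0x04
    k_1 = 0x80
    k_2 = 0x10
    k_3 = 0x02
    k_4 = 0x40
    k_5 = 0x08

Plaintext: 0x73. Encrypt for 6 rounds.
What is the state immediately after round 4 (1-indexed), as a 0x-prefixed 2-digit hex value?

0x6F

s_0 = plaintext = 0x73
s_1 = Round(s_0, k_0) = 0xEC
s_2 = Round(s_1, k_1) = 0xAB
s_3 = Round(s_2, k_2) = 0x5F
s_4 = Round(s_3, k_3) = 0x6F
s_5 = Round(s_4, k_4) = 0x5B
s_6 = Round(s_5, k_5) = 0x8E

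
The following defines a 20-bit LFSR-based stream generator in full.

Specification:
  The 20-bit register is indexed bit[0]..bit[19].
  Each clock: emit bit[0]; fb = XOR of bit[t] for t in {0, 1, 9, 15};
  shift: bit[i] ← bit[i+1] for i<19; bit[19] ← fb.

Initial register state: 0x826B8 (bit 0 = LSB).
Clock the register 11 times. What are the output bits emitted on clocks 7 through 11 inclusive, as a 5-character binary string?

reg_0 = 0x826B8
clock 1: out=0, reg = 0xC135C
clock 2: out=0, reg = 0xE09AE
clock 3: out=0, reg = 0xF04D7
clock 4: out=1, reg = 0x7826B
clock 5: out=1, reg = 0x3C135
clock 6: out=1, reg = 0x1E09A
clock 7: out=0, reg = 0x0F04D
clock 8: out=1, reg = 0x07826
clock 9: out=0, reg = 0x83C13
clock 10: out=1, reg = 0x41E09
clock 11: out=1, reg = 0x20F04

01011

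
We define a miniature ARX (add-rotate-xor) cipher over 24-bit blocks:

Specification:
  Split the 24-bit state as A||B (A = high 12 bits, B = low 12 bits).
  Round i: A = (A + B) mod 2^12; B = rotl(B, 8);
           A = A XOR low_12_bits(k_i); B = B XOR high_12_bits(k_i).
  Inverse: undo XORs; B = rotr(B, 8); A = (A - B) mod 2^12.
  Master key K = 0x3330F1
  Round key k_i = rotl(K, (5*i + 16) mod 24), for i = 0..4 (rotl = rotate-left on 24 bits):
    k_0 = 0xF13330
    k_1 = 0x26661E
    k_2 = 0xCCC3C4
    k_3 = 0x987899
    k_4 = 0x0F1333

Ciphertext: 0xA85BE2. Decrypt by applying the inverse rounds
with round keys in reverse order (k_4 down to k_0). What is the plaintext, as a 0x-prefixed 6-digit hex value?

s_0 = ciphertext = 0xA85BE2
s_1 = InvRound(s_0, k_4) = 0x87B13B
s_2 = InvRound(s_1, k_3) = 0x51ABC8
s_3 = InvRound(s_2, k_2) = 0x697047
s_4 = InvRound(s_3, k_1) = 0xE77212
s_5 = InvRound(s_4, k_0) = 0xD2A01D

0xD2A01D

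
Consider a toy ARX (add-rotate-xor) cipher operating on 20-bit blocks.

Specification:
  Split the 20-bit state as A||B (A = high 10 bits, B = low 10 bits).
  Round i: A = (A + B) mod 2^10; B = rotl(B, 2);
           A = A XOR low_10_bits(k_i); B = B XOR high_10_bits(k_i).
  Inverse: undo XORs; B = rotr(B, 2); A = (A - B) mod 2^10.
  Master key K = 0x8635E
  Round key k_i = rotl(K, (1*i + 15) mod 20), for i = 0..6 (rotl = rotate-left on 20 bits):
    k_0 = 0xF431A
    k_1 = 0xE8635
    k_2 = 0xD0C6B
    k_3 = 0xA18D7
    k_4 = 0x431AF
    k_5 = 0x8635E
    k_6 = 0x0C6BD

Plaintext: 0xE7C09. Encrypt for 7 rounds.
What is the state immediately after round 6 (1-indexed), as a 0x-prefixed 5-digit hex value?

s_0 = plaintext = 0xE7C09
s_1 = Round(s_0, k_0) = 0x2CBF4
s_2 = Round(s_1, k_1) = 0xA4C72
s_3 = Round(s_2, k_2) = 0xDBA8B
s_4 = Round(s_3, k_3) = 0x4B8A8
s_5 = Round(s_4, k_4) = 0x1E7AC
s_6 = Round(s_5, k_5) = 0xDECAB
s_7 = Round(s_6, k_6) = 0xA6E9D

0xDECAB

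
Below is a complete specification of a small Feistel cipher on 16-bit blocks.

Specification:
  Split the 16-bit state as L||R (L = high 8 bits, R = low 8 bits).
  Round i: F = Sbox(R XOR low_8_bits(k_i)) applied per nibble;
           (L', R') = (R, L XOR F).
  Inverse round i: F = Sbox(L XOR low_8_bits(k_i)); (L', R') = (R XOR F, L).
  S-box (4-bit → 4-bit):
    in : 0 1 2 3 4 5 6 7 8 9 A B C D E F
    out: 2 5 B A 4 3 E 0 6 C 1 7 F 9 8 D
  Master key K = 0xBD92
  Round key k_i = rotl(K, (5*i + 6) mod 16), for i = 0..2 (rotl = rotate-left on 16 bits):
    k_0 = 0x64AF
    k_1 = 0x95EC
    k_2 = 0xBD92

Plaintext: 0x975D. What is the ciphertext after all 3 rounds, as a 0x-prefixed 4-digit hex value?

s_0 = plaintext = 0x975D
s_1 = Round(s_0, k_0) = 0x5D4C
s_2 = Round(s_1, k_1) = 0x4C4F
s_3 = Round(s_2, k_2) = 0x4FD5

0x4FD5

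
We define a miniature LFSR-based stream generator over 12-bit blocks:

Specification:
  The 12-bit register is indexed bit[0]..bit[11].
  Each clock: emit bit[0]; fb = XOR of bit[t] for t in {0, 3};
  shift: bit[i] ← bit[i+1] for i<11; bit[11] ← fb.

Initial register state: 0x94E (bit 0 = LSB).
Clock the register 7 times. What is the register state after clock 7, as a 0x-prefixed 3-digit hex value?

reg_0 = 0x94E
clock 1: out=0, reg = 0xCA7
clock 2: out=1, reg = 0xE53
clock 3: out=1, reg = 0xF29
clock 4: out=1, reg = 0x794
clock 5: out=0, reg = 0x3CA
clock 6: out=0, reg = 0x9E5
clock 7: out=1, reg = 0xCF2

0xCF2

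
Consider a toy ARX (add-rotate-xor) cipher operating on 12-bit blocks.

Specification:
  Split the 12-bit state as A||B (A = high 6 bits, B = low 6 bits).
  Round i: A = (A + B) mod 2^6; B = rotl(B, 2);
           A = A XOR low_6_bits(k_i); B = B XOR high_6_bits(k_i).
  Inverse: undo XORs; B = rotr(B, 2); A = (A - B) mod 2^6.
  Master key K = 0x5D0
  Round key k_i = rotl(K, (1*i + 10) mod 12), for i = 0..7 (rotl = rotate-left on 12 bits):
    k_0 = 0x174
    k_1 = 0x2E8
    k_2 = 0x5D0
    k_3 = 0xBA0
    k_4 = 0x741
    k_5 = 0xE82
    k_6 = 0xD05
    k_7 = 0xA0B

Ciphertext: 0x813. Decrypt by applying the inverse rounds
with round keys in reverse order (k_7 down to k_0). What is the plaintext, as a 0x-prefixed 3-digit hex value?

0x22C

s_0 = ciphertext = 0x813
s_1 = InvRound(s_0, k_7) = 0xB7E
s_2 = InvRound(s_1, k_6) = 0x1A2
s_3 = InvRound(s_2, k_5) = 0xF86
s_4 = InvRound(s_3, k_4) = 0x276
s_5 = InvRound(s_4, k_3) = 0x8C6
s_6 = InvRound(s_5, k_2) = 0x7D4
s_7 = InvRound(s_6, k_1) = 0x037
s_8 = InvRound(s_7, k_0) = 0x22C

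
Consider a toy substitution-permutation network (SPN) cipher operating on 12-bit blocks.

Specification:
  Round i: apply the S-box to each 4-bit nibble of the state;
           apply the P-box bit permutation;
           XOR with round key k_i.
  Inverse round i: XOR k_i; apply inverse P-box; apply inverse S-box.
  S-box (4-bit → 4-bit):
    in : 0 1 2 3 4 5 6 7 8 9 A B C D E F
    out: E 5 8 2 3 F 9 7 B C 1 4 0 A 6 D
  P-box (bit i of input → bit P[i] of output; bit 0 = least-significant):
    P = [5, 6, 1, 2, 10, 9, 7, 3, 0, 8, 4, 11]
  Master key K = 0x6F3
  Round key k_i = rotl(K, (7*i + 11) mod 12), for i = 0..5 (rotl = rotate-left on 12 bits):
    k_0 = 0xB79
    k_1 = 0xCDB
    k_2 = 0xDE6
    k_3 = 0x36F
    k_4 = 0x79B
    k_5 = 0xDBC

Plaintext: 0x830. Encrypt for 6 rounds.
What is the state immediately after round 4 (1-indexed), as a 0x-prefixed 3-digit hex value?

0x7E0

s_0 = plaintext = 0x830
s_1 = Round(s_0, k_0) = 0x03E
s_2 = Round(s_1, k_1) = 0x789
s_3 = Round(s_2, k_2) = 0xAF9
s_4 = Round(s_3, k_3) = 0x7E0
s_5 = Round(s_4, k_4) = 0x44C
s_6 = Round(s_5, k_5) = 0xABD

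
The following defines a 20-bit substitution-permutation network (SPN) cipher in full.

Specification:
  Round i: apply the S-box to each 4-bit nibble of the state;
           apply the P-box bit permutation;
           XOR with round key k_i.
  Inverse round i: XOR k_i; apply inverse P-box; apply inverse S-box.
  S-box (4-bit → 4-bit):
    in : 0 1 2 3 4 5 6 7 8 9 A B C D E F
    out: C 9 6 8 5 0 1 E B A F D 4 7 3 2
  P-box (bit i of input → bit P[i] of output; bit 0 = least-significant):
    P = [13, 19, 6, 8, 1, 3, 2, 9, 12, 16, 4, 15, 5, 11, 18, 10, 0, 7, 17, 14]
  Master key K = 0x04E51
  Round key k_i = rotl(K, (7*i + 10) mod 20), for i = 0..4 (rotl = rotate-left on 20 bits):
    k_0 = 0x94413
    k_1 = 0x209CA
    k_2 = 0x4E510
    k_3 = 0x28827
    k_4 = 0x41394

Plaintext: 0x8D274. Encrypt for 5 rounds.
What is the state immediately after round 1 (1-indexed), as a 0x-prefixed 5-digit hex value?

s_0 = plaintext = 0x8D274
s_1 = Round(s_0, k_0) = 0xC2EEE
s_2 = Round(s_1, k_1) = 0xD31C0
s_3 = Round(s_2, k_2) = 0x670D5
s_4 = Round(s_3, k_3) = 0x60438
s_5 = Round(s_4, k_4) = 0x82485

0xC2EEE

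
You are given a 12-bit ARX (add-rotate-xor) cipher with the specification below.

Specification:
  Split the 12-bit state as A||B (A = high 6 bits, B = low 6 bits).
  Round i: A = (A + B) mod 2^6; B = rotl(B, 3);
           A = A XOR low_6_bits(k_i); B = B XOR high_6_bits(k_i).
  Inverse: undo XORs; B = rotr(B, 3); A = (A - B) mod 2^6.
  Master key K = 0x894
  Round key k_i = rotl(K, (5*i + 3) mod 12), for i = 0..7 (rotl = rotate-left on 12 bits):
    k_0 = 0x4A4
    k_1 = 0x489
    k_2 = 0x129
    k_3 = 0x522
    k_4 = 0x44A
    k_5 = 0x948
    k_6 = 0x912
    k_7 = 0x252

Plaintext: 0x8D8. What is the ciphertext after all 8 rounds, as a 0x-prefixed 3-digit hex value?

0x7AE

s_0 = plaintext = 0x8D8
s_1 = Round(s_0, k_0) = 0x7D1
s_2 = Round(s_1, k_1) = 0xE58
s_3 = Round(s_2, k_2) = 0xE07
s_4 = Round(s_3, k_3) = 0x76C
s_5 = Round(s_4, k_4) = 0x0F4
s_6 = Round(s_5, k_5) = 0xFC3
s_7 = Round(s_6, k_6) = 0x43C
s_8 = Round(s_7, k_7) = 0x7AE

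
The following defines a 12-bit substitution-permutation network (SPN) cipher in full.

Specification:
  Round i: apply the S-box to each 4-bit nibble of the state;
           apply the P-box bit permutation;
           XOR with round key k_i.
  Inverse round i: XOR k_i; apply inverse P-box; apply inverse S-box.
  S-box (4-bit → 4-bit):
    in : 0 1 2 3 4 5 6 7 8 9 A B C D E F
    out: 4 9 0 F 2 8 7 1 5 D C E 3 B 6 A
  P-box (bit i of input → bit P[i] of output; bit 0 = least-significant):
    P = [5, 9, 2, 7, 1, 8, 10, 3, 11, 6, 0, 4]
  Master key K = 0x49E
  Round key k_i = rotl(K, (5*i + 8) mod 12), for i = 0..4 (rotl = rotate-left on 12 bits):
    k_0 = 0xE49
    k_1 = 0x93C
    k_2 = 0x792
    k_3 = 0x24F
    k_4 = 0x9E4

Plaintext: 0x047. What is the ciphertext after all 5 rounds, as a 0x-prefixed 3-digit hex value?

s_0 = plaintext = 0x047
s_1 = Round(s_0, k_0) = 0xF68
s_2 = Round(s_1, k_1) = 0xC4A
s_3 = Round(s_2, k_2) = 0xE56
s_4 = Round(s_3, k_3) = 0x022
s_5 = Round(s_4, k_4) = 0x9E5

0x9E5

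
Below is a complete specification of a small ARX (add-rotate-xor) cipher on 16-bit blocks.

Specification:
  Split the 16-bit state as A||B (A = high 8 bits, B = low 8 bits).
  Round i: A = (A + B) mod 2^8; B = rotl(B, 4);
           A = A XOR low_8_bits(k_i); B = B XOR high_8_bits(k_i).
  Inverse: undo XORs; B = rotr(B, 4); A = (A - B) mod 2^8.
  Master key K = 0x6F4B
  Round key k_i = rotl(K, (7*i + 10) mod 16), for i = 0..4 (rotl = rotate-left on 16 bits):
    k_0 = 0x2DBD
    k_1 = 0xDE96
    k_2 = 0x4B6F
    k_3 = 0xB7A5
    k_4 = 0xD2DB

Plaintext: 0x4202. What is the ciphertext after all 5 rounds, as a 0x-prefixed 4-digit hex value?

s_0 = plaintext = 0x4202
s_1 = Round(s_0, k_0) = 0xF90D
s_2 = Round(s_1, k_1) = 0x900E
s_3 = Round(s_2, k_2) = 0xF1AB
s_4 = Round(s_3, k_3) = 0x390D
s_5 = Round(s_4, k_4) = 0x9D02

0x9D02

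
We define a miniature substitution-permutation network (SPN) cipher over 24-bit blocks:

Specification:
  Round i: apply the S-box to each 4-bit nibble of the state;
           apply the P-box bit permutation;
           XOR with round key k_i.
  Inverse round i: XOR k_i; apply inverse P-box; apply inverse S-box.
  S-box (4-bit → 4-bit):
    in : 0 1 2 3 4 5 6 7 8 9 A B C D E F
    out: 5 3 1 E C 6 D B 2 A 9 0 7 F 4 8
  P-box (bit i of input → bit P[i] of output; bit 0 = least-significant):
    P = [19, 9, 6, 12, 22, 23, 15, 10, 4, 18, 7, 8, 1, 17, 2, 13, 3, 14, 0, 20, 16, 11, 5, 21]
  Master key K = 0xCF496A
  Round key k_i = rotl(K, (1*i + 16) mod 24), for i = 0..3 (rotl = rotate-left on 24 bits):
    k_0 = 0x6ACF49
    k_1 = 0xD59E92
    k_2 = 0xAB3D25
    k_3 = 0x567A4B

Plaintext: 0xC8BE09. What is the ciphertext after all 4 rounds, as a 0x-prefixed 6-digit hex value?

0xA0DEE6

s_0 = plaintext = 0xC8BE09
s_1 = Round(s_0, k_0) = 0x2B15E9
s_2 = Round(s_1, k_1) = 0xD20C10
s_3 = Round(s_2, k_2) = 0x4635DB
s_4 = Round(s_3, k_3) = 0xA0DEE6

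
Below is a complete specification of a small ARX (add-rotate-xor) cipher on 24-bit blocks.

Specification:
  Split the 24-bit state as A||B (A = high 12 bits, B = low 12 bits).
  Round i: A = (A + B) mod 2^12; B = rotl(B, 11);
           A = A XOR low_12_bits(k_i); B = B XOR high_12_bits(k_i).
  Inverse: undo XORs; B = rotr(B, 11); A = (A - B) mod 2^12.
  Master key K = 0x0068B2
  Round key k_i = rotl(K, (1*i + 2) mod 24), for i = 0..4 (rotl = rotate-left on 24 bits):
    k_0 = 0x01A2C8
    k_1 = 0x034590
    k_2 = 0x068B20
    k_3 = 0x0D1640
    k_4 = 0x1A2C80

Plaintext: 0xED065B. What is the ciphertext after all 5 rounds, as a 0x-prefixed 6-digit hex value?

0x7A6665

s_0 = plaintext = 0xED065B
s_1 = Round(s_0, k_0) = 0x7E3B37
s_2 = Round(s_1, k_1) = 0x68ADAF
s_3 = Round(s_2, k_2) = 0xF19EBF
s_4 = Round(s_3, k_3) = 0xB98F8E
s_5 = Round(s_4, k_4) = 0x7A6665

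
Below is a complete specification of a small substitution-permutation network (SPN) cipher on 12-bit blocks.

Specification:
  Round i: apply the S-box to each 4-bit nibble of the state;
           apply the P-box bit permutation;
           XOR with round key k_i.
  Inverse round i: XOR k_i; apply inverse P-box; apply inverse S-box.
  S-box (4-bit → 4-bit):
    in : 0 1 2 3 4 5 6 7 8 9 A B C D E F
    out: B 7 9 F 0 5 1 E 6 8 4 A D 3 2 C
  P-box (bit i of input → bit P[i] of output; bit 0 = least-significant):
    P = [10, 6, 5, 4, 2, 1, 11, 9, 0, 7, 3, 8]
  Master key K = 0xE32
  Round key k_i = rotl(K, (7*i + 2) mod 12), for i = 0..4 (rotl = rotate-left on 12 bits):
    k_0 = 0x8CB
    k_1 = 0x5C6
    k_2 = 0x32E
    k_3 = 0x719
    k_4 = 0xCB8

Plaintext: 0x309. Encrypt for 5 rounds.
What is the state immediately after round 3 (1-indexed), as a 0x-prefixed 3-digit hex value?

0x637

s_0 = plaintext = 0x309
s_1 = Round(s_0, k_0) = 0xB54
s_2 = Round(s_1, k_1) = 0xC42
s_3 = Round(s_2, k_2) = 0x637
s_4 = Round(s_3, k_3) = 0xD6E
s_5 = Round(s_4, k_4) = 0xC7D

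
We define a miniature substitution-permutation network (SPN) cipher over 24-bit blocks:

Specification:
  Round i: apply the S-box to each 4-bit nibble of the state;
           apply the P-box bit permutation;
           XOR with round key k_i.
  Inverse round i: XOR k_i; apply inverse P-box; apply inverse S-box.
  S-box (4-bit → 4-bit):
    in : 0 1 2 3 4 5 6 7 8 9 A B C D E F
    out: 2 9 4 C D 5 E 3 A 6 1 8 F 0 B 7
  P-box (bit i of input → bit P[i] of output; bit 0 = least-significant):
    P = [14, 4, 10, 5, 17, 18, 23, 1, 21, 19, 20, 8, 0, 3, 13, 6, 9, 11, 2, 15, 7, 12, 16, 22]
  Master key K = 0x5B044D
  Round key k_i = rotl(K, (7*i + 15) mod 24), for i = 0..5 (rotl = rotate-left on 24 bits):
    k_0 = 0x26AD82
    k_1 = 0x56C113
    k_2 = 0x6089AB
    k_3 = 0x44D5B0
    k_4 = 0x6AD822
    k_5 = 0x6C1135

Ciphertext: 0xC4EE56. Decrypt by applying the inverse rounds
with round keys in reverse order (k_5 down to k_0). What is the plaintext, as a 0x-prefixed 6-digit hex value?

0x17C90F

s_0 = ciphertext = 0xC4EE56
s_1 = InvRound(s_0, k_5) = 0x0E4E34
s_2 = InvRound(s_1, k_4) = 0x84DA89
s_3 = InvRound(s_2, k_3) = 0xB77B26
s_4 = InvRound(s_3, k_2) = 0xC4F2FA
s_5 = InvRound(s_4, k_1) = 0x7AC35B
s_6 = InvRound(s_5, k_0) = 0x17C90F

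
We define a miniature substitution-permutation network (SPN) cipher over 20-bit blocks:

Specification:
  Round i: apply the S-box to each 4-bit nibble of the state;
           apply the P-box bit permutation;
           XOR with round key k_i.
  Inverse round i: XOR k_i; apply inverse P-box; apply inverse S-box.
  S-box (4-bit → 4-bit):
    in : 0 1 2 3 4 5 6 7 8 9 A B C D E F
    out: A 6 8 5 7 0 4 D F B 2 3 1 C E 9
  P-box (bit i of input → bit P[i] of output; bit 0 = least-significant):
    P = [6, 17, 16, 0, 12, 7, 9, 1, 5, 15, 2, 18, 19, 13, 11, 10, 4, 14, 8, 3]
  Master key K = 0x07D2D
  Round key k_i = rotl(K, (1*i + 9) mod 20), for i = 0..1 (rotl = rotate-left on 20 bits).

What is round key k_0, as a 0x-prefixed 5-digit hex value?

K = 0x07D2D
k_0 = rotl(K, (1*0+9) mod 20) = rotl(K, 9) = 0xA5A0F

0xA5A0F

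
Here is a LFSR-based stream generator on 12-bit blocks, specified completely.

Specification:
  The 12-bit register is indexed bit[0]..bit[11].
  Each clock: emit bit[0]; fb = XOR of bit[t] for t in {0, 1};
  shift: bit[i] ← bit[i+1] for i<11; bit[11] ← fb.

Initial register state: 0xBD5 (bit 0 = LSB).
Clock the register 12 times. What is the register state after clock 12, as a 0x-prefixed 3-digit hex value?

0x63F

reg_0 = 0xBD5
clock 1: out=1, reg = 0xDEA
clock 2: out=0, reg = 0xEF5
clock 3: out=1, reg = 0xF7A
clock 4: out=0, reg = 0xFBD
clock 5: out=1, reg = 0xFDE
clock 6: out=0, reg = 0xFEF
clock 7: out=1, reg = 0x7F7
clock 8: out=1, reg = 0x3FB
clock 9: out=1, reg = 0x1FD
clock 10: out=1, reg = 0x8FE
clock 11: out=0, reg = 0xC7F
clock 12: out=1, reg = 0x63F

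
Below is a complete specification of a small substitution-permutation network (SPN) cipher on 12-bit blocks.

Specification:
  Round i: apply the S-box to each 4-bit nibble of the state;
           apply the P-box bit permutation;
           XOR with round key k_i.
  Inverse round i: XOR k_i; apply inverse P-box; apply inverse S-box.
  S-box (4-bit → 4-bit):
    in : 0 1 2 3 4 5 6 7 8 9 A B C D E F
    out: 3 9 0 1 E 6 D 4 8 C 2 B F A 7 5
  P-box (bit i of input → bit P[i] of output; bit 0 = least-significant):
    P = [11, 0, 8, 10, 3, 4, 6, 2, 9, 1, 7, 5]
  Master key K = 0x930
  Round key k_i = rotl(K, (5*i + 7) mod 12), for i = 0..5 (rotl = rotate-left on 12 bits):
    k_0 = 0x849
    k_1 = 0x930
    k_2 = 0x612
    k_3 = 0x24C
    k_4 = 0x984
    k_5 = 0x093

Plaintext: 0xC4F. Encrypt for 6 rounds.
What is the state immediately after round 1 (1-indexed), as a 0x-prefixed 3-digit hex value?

0x3BF

s_0 = plaintext = 0xC4F
s_1 = Round(s_0, k_0) = 0x3BF
s_2 = Round(s_1, k_1) = 0x22C
s_3 = Round(s_2, k_2) = 0xB13
s_4 = Round(s_3, k_3) = 0x862
s_5 = Round(s_4, k_4) = 0x9E8
s_6 = Round(s_5, k_5) = 0x46B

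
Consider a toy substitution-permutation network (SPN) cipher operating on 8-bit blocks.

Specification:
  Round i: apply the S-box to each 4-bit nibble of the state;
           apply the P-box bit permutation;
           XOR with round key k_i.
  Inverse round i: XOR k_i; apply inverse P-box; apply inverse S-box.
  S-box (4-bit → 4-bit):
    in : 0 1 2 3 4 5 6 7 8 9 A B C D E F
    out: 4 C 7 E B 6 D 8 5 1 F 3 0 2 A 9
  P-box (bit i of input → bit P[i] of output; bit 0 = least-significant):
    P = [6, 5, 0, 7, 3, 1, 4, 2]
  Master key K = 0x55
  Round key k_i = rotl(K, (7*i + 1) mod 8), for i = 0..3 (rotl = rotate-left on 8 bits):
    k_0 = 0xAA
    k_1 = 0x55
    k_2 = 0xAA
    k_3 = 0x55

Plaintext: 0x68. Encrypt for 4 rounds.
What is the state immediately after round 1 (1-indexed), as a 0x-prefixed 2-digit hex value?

0xF7

s_0 = plaintext = 0x68
s_1 = Round(s_0, k_0) = 0xF7
s_2 = Round(s_1, k_1) = 0xD9
s_3 = Round(s_2, k_2) = 0xE8
s_4 = Round(s_3, k_3) = 0x12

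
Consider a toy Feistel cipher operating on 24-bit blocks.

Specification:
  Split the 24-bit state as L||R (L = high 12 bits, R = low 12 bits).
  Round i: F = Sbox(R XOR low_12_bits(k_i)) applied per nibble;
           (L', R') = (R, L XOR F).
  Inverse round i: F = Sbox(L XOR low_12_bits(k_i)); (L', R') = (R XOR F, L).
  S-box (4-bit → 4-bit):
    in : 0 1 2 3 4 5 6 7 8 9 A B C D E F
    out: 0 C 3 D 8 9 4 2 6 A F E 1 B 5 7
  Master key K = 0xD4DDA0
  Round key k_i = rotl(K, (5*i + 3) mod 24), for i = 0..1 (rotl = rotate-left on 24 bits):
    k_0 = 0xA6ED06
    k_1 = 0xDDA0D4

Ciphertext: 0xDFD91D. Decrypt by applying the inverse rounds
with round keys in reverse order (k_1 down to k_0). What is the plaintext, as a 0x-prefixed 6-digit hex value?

0xAC1227

s_0 = ciphertext = 0xDFD91D
s_1 = InvRound(s_0, k_1) = 0x227DFD
s_2 = InvRound(s_1, k_0) = 0xAC1227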